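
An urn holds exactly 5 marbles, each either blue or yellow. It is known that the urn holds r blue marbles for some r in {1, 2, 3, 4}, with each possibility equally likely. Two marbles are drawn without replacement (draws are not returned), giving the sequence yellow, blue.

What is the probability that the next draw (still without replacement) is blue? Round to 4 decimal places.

Compute the likelihood of the observed sequence for each case: P(data | r = 1) = (4/5)(1/4) = 1/5; P(data | r = 2) = (3/5)(2/4) = 3/10; P(data | r = 3) = (2/5)(3/4) = 3/10; P(data | r = 4) = (1/5)(4/4) = 1/5.
Multiplying each by its prior: 1/4 · 1/5 = 1/20, 1/4 · 3/10 = 3/40, 1/4 · 3/10 = 3/40, 1/4 · 1/5 = 1/20; with total 1/4.
Normalising, the posterior is P(r = 1 | data) = 1/5, P(r = 2 | data) = 3/10, P(r = 3 | data) = 3/10, P(r = 4 | data) = 1/5.
Averaging over the posterior, P(blue next | data) = (0)(1/5) + (1/3)(3/10) + (2/3)(3/10) + (1)(1/5) = 1/2.

0.5000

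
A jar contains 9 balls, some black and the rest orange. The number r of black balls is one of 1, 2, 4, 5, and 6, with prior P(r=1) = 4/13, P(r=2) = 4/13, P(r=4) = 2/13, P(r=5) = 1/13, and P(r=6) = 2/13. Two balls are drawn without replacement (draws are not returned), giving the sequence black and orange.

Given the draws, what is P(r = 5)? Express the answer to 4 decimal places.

0.1087

For each hypothesis, P(data | H) works out to: P(data | r = 1) = (1/9)(8/8) = 1/9; P(data | r = 2) = (2/9)(7/8) = 7/36; P(data | r = 4) = (4/9)(5/8) = 5/18; P(data | r = 5) = (5/9)(4/8) = 5/18; P(data | r = 6) = (6/9)(3/8) = 1/4.
The prior-weighted likelihoods are 4/13 · 1/9 = 4/117, 4/13 · 7/36 = 7/117, 2/13 · 5/18 = 5/117, 1/13 · 5/18 = 5/234, 2/13 · 1/4 = 1/26; these sum to 23/117.
By Bayes' rule, P(r = 5 | data) = (5/234) / (23/117) = 5/46.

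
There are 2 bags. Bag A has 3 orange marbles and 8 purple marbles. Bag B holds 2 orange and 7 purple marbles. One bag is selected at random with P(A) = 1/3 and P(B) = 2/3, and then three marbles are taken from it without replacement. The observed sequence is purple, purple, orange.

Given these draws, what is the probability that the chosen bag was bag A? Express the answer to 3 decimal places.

Under each hypothesis, the probability of the observed sequence is: P(data | bag A) = (8/11)(7/10)(3/9) = 28/165; P(data | bag B) = (7/9)(6/8)(2/7) = 1/6.
Multiplying each by its prior: 1/3 · 28/165 = 28/495, 2/3 · 1/6 = 1/9; these sum to 83/495.
By Bayes' rule, P(bag A | data) = (28/495) / (83/495) = 28/83.

0.337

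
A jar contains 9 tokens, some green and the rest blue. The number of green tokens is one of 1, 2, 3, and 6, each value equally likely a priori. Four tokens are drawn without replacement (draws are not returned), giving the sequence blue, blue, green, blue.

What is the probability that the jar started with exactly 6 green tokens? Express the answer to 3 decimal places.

0.031

Under each hypothesis, the probability of the observed sequence is: P(data | r = 1) = (8/9)(7/8)(1/7)(6/6) = 1/9; P(data | r = 2) = (7/9)(6/8)(2/7)(5/6) = 5/36; P(data | r = 3) = (6/9)(5/8)(3/7)(4/6) = 5/42; P(data | r = 6) = (3/9)(2/8)(6/7)(1/6) = 1/84.
The prior-weighted likelihoods are 1/4 · 1/9 = 1/36, 1/4 · 5/36 = 5/144, 1/4 · 5/42 = 5/168, 1/4 · 1/84 = 1/336; summing to 2/21.
Hence P(r = 6 | data) = (1/336) / (2/21) = 1/32.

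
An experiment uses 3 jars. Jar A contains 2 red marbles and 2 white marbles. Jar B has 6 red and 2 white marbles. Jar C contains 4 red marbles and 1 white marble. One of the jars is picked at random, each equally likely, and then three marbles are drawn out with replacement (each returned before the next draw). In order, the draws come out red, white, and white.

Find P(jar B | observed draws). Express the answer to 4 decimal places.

The likelihood of the observed sequence under each hypothesis: P(data | jar A) = (2/4)(2/4)(2/4) = 0.125; P(data | jar B) = (6/8)(2/8)(2/8) = 0.046875; P(data | jar C) = (4/5)(1/5)(1/5) = 0.032.
Multiplying each by its prior: 1/3 · 0.125 = 0.041667, 1/3 · 0.046875 = 0.015625, 1/3 · 0.032 = 0.010667; these sum to 0.067958.
By Bayes' rule, P(jar B | data) = (0.015625) / (0.067958) = 0.22992.

0.2299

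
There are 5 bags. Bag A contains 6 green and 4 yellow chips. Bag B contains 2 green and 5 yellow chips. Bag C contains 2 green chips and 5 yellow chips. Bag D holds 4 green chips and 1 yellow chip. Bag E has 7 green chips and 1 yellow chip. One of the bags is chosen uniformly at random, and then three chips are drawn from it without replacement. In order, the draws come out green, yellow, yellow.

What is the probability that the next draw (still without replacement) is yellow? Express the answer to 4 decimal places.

For each hypothesis, P(data | H) works out to: P(data | bag A) = (6/10)(4/9)(3/8) = 0.1; P(data | bag B) = (2/7)(5/6)(4/5) = 0.19048; P(data | bag C) = (2/7)(5/6)(4/5) = 0.19048; P(data | bag D) = (4/5)(1/4)(0/3) = 0; P(data | bag E) = (7/8)(1/7)(0/6) = 0.
The prior-weighted likelihoods are 1/5 · 0.1 = 0.02, 1/5 · 0.19048 = 0.038095, 1/5 · 0.19048 = 0.038095, 1/5 · 0 = 0, 1/5 · 0 = 0; these sum to 0.09619.
The posterior is then P(bag A | data) = 0.20792, P(bag B | data) = 0.39604, P(bag C | data) = 0.39604, P(bag D | data) = 0, P(bag E | data) = 0.
So P(yellow next | data) = Σ P(yellow next | H) P(H | data) = (2/7)(0.20792) + (3/4)(0.39604) + (3/4)(0.39604) = 0.65347.

0.6535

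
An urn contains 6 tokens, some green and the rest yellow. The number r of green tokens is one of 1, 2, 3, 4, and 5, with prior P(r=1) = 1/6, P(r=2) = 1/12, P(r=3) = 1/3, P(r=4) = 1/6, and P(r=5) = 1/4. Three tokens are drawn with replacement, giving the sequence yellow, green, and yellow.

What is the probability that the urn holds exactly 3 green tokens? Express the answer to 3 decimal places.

Compute the likelihood of the observed sequence for each case: P(data | r = 1) = (5/6)(1/6)(5/6) = 0.11574; P(data | r = 2) = (4/6)(2/6)(4/6) = 0.14815; P(data | r = 3) = (3/6)(3/6)(3/6) = 0.125; P(data | r = 4) = (2/6)(4/6)(2/6) = 0.074074; P(data | r = 5) = (1/6)(5/6)(1/6) = 0.023148.
Weighting by the prior gives 1/6 · 0.11574 = 0.01929, 1/12 · 0.14815 = 0.012346, 1/3 · 0.125 = 0.041667, 1/6 · 0.074074 = 0.012346, 1/4 · 0.023148 = 0.005787; with total 0.091435.
Hence P(r = 3 | data) = (0.041667) / (0.091435) = 0.4557.

0.456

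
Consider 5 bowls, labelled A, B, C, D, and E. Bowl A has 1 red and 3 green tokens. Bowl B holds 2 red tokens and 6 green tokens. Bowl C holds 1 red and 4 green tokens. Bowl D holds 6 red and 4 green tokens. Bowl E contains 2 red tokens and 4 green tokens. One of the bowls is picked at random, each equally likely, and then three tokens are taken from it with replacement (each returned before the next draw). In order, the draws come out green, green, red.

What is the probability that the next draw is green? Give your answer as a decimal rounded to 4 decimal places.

For each hypothesis, P(data | H) works out to: P(data | bowl A) = (3/4)(3/4)(1/4) = 0.14062; P(data | bowl B) = (6/8)(6/8)(2/8) = 0.14062; P(data | bowl C) = (4/5)(4/5)(1/5) = 0.128; P(data | bowl D) = (4/10)(4/10)(6/10) = 0.096; P(data | bowl E) = (4/6)(4/6)(2/6) = 0.14815.
The prior-weighted likelihoods are 1/5 · 0.14062 = 0.028125, 1/5 · 0.14062 = 0.028125, 1/5 · 0.128 = 0.0256, 1/5 · 0.096 = 0.0192, 1/5 · 0.14815 = 0.02963; with total 0.13068.
The posterior is then P(bowl A | data) = 0.21522, P(bowl B | data) = 0.21522, P(bowl C | data) = 0.1959, P(bowl D | data) = 0.14692, P(bowl E | data) = 0.22673.
Averaging over the posterior, P(green next | data) = (3/4)(0.21522) + (3/4)(0.21522) + (4/5)(0.1959) + (2/5)(0.14692) + (2/3)(0.22673) = 0.68948.

0.6895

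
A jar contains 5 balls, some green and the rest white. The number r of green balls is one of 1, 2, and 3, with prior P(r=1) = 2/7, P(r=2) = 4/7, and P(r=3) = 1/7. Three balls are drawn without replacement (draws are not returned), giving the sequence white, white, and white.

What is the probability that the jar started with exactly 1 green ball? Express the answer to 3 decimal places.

0.667

The likelihood of the observed sequence under each hypothesis: P(data | r = 1) = (4/5)(3/4)(2/3) = 2/5; P(data | r = 2) = (3/5)(2/4)(1/3) = 1/10; P(data | r = 3) = (2/5)(1/4)(0/3) = 0.
The prior-weighted likelihoods are 2/7 · 2/5 = 4/35, 4/7 · 1/10 = 2/35, 1/7 · 0 = 0; these sum to 6/35.
So P(r = 1 | data) = (4/35) / (6/35) = 2/3.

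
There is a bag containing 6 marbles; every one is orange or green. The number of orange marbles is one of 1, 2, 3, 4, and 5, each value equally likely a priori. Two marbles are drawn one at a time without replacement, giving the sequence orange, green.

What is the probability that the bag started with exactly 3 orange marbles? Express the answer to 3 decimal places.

0.257

The likelihood of the observed sequence under each hypothesis: P(data | r = 1) = (1/6)(5/5) = 1/6; P(data | r = 2) = (2/6)(4/5) = 4/15; P(data | r = 3) = (3/6)(3/5) = 3/10; P(data | r = 4) = (4/6)(2/5) = 4/15; P(data | r = 5) = (5/6)(1/5) = 1/6.
Weighting by the prior gives 1/5 · 1/6 = 1/30, 1/5 · 4/15 = 4/75, 1/5 · 3/10 = 3/50, 1/5 · 4/15 = 4/75, 1/5 · 1/6 = 1/30; these sum to 7/30.
So P(r = 3 | data) = (3/50) / (7/30) = 9/35.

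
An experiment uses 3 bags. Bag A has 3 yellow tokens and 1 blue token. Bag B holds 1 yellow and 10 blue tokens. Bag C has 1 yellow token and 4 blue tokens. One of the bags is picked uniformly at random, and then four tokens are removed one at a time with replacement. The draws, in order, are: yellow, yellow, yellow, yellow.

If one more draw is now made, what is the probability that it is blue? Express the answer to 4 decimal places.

0.2529

Compute the likelihood of the observed sequence for each case: P(data | bag A) = (3/4)(3/4)(3/4)(3/4) = 0.31641; P(data | bag B) = (1/11)(1/11)(1/11)(1/11) = 6.8301e-05; P(data | bag C) = (1/5)(1/5)(1/5)(1/5) = 0.0016.
The prior-weighted likelihoods are 1/3 · 0.31641 = 0.10547, 1/3 · 6.8301e-05 = 2.2767e-05, 1/3 · 0.0016 = 0.00053333; these sum to 0.10602.
The posterior is then P(bag A | data) = 0.99475, P(bag B | data) = 0.00021473, P(bag C | data) = 0.0050303.
So P(blue next | data) = Σ P(blue next | H) P(H | data) = (1/4)(0.99475) + (10/11)(0.00021473) + (4/5)(0.0050303) = 0.25291.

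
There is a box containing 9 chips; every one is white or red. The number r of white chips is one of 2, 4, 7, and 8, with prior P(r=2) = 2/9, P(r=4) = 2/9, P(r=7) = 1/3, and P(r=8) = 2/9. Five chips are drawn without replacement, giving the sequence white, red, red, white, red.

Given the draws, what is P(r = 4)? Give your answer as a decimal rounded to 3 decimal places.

For each hypothesis, P(data | H) works out to: P(data | r = 2) = (2/9)(7/8)(6/7)(1/6)(5/5) = 0.027778; P(data | r = 4) = (4/9)(5/8)(4/7)(3/6)(3/5) = 0.047619; P(data | r = 7) = (7/9)(2/8)(1/7)(6/6)(0/5) = 0; P(data | r = 8) = (8/9)(1/8)(0/7) = 0.
Multiplying each by its prior: 2/9 · 0.027778 = 0.0061728, 2/9 · 0.047619 = 0.010582, 1/3 · 0 = 0, 2/9 · 0 = 0; these sum to 0.016755.
Hence P(r = 4 | data) = (0.010582) / (0.016755) = 0.63158.

0.632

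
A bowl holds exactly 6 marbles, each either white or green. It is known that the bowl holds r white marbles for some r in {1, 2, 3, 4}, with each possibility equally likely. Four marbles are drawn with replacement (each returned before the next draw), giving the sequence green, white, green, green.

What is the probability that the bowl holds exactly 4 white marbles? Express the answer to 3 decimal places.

Compute the likelihood of the observed sequence for each case: P(data | r = 1) = (5/6)(1/6)(5/6)(5/6) = 0.096451; P(data | r = 2) = (4/6)(2/6)(4/6)(4/6) = 0.098765; P(data | r = 3) = (3/6)(3/6)(3/6)(3/6) = 0.0625; P(data | r = 4) = (2/6)(4/6)(2/6)(2/6) = 0.024691.
The prior-weighted likelihoods are 1/4 · 0.096451 = 0.024113, 1/4 · 0.098765 = 0.024691, 1/4 · 0.0625 = 0.015625, 1/4 · 0.024691 = 0.0061728; with total 0.070602.
By Bayes' rule, P(r = 4 | data) = (0.0061728) / (0.070602) = 0.087432.

0.087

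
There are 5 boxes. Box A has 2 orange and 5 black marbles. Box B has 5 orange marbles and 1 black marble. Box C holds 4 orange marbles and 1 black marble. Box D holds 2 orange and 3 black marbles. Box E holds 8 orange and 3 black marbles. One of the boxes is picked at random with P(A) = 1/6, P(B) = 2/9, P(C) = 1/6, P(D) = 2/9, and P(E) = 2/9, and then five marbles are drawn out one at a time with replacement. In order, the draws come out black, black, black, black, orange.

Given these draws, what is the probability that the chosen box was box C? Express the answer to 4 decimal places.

Compute the likelihood of the observed sequence for each case: P(data | box A) = (5/7)(5/7)(5/7)(5/7)(2/7) = 0.074374; P(data | box B) = (1/6)(1/6)(1/6)(1/6)(5/6) = 0.000643; P(data | box C) = (1/5)(1/5)(1/5)(1/5)(4/5) = 0.00128; P(data | box D) = (3/5)(3/5)(3/5)(3/5)(2/5) = 0.05184; P(data | box E) = (3/11)(3/11)(3/11)(3/11)(8/11) = 0.0040236.
Multiplying each by its prior: 1/6 · 0.074374 = 0.012396, 2/9 · 0.000643 = 0.00014289, 1/6 · 0.00128 = 0.00021333, 2/9 · 0.05184 = 0.01152, 2/9 · 0.0040236 = 0.00089413; with total 0.025166.
Therefore the posterior P(box C | data) = (0.00021333) / (0.025166) = 0.0084771.

0.0085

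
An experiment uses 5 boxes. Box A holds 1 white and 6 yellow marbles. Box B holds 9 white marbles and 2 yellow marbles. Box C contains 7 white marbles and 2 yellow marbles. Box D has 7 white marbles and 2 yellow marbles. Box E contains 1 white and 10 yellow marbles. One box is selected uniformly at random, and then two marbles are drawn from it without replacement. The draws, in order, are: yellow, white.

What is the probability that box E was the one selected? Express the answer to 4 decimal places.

0.1156

Compute the likelihood of the observed sequence for each case: P(data | box A) = (6/7)(1/6) = 0.14286; P(data | box B) = (2/11)(9/10) = 0.16364; P(data | box C) = (2/9)(7/8) = 0.19444; P(data | box D) = (2/9)(7/8) = 0.19444; P(data | box E) = (10/11)(1/10) = 0.090909.
Weighting by the prior gives 1/5 · 0.14286 = 0.028571, 1/5 · 0.16364 = 0.032727, 1/5 · 0.19444 = 0.038889, 1/5 · 0.19444 = 0.038889, 1/5 · 0.090909 = 0.018182; these sum to 0.15726.
By Bayes' rule, P(box E | data) = (0.018182) / (0.15726) = 0.11562.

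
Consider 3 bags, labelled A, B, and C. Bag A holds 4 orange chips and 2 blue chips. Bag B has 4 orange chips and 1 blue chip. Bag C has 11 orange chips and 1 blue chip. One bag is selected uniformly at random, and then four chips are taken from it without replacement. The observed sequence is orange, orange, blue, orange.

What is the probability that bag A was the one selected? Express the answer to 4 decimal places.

0.3200

The likelihood of the observed sequence under each hypothesis: P(data | bag A) = (4/6)(3/5)(2/4)(2/3) = 2/15; P(data | bag B) = (4/5)(3/4)(1/3)(2/2) = 1/5; P(data | bag C) = (11/12)(10/11)(1/10)(9/9) = 1/12.
Multiplying each by its prior: 1/3 · 2/15 = 2/45, 1/3 · 1/5 = 1/15, 1/3 · 1/12 = 1/36; with total 5/36.
By Bayes' rule, P(bag A | data) = (2/45) / (5/36) = 8/25.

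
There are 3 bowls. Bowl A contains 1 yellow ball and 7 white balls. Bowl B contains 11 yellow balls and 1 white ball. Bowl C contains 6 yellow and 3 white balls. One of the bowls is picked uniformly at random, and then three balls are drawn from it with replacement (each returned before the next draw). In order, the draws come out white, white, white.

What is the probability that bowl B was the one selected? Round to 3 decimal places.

0.001

For each hypothesis, P(data | H) works out to: P(data | bowl A) = (7/8)(7/8)(7/8) = 0.66992; P(data | bowl B) = (1/12)(1/12)(1/12) = 0.0005787; P(data | bowl C) = (3/9)(3/9)(3/9) = 0.037037.
The prior-weighted likelihoods are 1/3 · 0.66992 = 0.22331, 1/3 · 0.0005787 = 0.0001929, 1/3 · 0.037037 = 0.012346; summing to 0.23585.
By Bayes' rule, P(bowl B | data) = (0.0001929) / (0.23585) = 0.00081791.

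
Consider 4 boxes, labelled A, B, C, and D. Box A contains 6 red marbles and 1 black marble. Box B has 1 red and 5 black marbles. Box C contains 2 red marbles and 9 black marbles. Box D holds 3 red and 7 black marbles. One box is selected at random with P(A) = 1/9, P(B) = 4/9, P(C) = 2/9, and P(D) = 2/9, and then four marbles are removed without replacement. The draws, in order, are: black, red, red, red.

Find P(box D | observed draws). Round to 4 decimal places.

Compute the likelihood of the observed sequence for each case: P(data | box A) = (1/7)(6/6)(5/5)(4/4) = 0.14286; P(data | box B) = (5/6)(1/5)(0/4) = 0; P(data | box C) = (9/11)(2/10)(1/9)(0/8) = 0; P(data | box D) = (7/10)(3/9)(2/8)(1/7) = 0.0083333.
Weighting by the prior gives 1/9 · 0.14286 = 0.015873, 4/9 · 0 = 0, 2/9 · 0 = 0, 2/9 · 0.0083333 = 0.0018519; summing to 0.017725.
So P(box D | data) = (0.0018519) / (0.017725) = 0.10448.

0.1045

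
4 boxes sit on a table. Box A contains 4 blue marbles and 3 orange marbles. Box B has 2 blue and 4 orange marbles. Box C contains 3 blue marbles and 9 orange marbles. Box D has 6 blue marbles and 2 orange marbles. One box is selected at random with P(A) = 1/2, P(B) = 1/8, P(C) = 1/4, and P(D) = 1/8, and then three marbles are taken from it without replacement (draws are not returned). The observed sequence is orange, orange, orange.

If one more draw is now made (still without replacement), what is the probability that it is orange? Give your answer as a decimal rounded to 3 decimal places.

For each hypothesis, P(data | H) works out to: P(data | box A) = (3/7)(2/6)(1/5) = 1/35; P(data | box B) = (4/6)(3/5)(2/4) = 1/5; P(data | box C) = (9/12)(8/11)(7/10) = 21/55; P(data | box D) = (2/8)(1/7)(0/6) = 0.
Multiplying each by its prior: 1/2 · 1/35 = 1/70, 1/8 · 1/5 = 1/40, 1/4 · 21/55 = 21/220, 1/8 · 0 = 0; with total 83/616.
The posterior is then P(box A | data) = 44/415, P(box B | data) = 77/415, P(box C | data) = 294/415, P(box D | data) = 0.
Averaging over the posterior, P(orange next | data) = (0)(44/415) + (1/3)(77/415) + (2/3)(294/415) = 133/249.

0.534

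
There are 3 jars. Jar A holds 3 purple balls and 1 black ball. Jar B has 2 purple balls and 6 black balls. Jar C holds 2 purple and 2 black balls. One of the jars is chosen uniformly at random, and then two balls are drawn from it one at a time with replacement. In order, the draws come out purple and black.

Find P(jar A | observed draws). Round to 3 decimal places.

The likelihood of the observed sequence under each hypothesis: P(data | jar A) = (3/4)(1/4) = 3/16; P(data | jar B) = (2/8)(6/8) = 3/16; P(data | jar C) = (2/4)(2/4) = 1/4.
The prior-weighted likelihoods are 1/3 · 3/16 = 1/16, 1/3 · 3/16 = 1/16, 1/3 · 1/4 = 1/12; with total 5/24.
So P(jar A | data) = (1/16) / (5/24) = 3/10.

0.300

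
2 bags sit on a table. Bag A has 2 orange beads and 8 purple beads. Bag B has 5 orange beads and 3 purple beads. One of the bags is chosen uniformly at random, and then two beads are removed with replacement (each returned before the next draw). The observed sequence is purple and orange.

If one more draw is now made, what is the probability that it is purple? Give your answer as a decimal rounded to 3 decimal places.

Compute the likelihood of the observed sequence for each case: P(data | bag A) = (8/10)(2/10) = 0.16; P(data | bag B) = (3/8)(5/8) = 0.23438.
Weighting by the prior gives 1/2 · 0.16 = 0.08, 1/2 · 0.23438 = 0.11719; summing to 0.19719.
Normalising, the posterior is P(bag A | data) = 0.40571, P(bag B | data) = 0.59429.
The predictive probability is P(purple next | data) = (4/5)(0.40571) + (3/8)(0.59429) = 0.54742.

0.547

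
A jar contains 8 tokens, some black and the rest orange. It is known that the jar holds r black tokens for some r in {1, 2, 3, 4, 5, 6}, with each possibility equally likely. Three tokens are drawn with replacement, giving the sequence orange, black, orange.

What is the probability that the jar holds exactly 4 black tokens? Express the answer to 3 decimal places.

The likelihood of the observed sequence under each hypothesis: P(data | r = 1) = (7/8)(1/8)(7/8) = 0.095703; P(data | r = 2) = (6/8)(2/8)(6/8) = 0.14062; P(data | r = 3) = (5/8)(3/8)(5/8) = 0.14648; P(data | r = 4) = (4/8)(4/8)(4/8) = 0.125; P(data | r = 5) = (3/8)(5/8)(3/8) = 0.087891; P(data | r = 6) = (2/8)(6/8)(2/8) = 0.046875.
The prior-weighted likelihoods are 1/6 · 0.095703 = 0.015951, 1/6 · 0.14062 = 0.023438, 1/6 · 0.14648 = 0.024414, 1/6 · 0.125 = 0.020833, 1/6 · 0.087891 = 0.014648, 1/6 · 0.046875 = 0.0078125; these sum to 0.1071.
So P(r = 4 | data) = (0.020833) / (0.1071) = 0.19453.

0.195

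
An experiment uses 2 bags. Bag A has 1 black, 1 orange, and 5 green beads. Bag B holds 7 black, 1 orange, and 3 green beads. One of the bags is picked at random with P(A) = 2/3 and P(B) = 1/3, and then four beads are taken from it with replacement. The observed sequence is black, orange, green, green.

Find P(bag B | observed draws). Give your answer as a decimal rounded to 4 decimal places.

0.1712

Under each hypothesis, the probability of the observed sequence is: P(data | bag A) = (1/7)(1/7)(5/7)(5/7) = 0.010412; P(data | bag B) = (7/11)(1/11)(3/11)(3/11) = 0.004303.
The prior-weighted likelihoods are 2/3 · 0.010412 = 0.0069416, 1/3 · 0.004303 = 0.0014343; summing to 0.0083759.
By Bayes' rule, P(bag B | data) = (0.0014343) / (0.0083759) = 0.17125.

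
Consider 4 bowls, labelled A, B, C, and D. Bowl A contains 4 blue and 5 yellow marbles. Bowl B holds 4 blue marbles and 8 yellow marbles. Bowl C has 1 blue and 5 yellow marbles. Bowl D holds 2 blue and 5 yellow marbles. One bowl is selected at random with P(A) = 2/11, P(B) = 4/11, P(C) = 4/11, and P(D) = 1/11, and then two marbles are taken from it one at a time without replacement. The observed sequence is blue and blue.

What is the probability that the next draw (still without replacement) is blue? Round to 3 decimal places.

0.226

Under each hypothesis, the probability of the observed sequence is: P(data | bowl A) = (4/9)(3/8) = 0.16667; P(data | bowl B) = (4/12)(3/11) = 0.090909; P(data | bowl C) = (1/6)(0/5) = 0; P(data | bowl D) = (2/7)(1/6) = 0.047619.
Weighting by the prior gives 2/11 · 0.16667 = 0.030303, 4/11 · 0.090909 = 0.033058, 4/11 · 0 = 0, 1/11 · 0.047619 = 0.004329; these sum to 0.06769.
Dividing through by the total gives posterior P(bowl A | data) = 0.44767, P(bowl B | data) = 0.48837, P(bowl C | data) = 0, P(bowl D | data) = 0.063953.
The predictive probability is P(blue next | data) = (2/7)(0.44767) + (1/5)(0.48837) + (0)(0.063953) = 0.22558.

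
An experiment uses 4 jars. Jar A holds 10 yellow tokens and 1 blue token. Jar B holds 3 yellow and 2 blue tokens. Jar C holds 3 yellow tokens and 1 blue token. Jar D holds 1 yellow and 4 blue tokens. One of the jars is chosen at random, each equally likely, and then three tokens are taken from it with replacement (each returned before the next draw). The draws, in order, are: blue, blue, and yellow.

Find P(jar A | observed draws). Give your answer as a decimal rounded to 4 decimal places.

0.0270

Under each hypothesis, the probability of the observed sequence is: P(data | jar A) = (1/11)(1/11)(10/11) = 0.0075131; P(data | jar B) = (2/5)(2/5)(3/5) = 0.096; P(data | jar C) = (1/4)(1/4)(3/4) = 0.046875; P(data | jar D) = (4/5)(4/5)(1/5) = 0.128.
The prior-weighted likelihoods are 1/4 · 0.0075131 = 0.0018783, 1/4 · 0.096 = 0.024, 1/4 · 0.046875 = 0.011719, 1/4 · 0.128 = 0.032; with total 0.069597.
Hence P(jar A | data) = (0.0018783) / (0.069597) = 0.026988.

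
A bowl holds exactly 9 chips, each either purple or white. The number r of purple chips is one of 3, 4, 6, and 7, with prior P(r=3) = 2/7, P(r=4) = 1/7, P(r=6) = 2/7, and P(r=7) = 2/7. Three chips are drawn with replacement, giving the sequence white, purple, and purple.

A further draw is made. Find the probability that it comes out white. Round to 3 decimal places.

0.387

Under each hypothesis, the probability of the observed sequence is: P(data | r = 3) = (6/9)(3/9)(3/9) = 0.074074; P(data | r = 4) = (5/9)(4/9)(4/9) = 0.10974; P(data | r = 6) = (3/9)(6/9)(6/9) = 0.14815; P(data | r = 7) = (2/9)(7/9)(7/9) = 0.13443.
Weighting by the prior gives 2/7 · 0.074074 = 0.021164, 1/7 · 0.10974 = 0.015677, 2/7 · 0.14815 = 0.042328, 2/7 · 0.13443 = 0.038409; these sum to 0.11758.
Dividing through by the total gives posterior P(r = 3 | data) = 0.18, P(r = 4 | data) = 0.13333, P(r = 6 | data) = 0.36, P(r = 7 | data) = 0.32667.
Averaging over the posterior, P(white next | data) = (2/3)(0.18) + (5/9)(0.13333) + (1/3)(0.36) + (2/9)(0.32667) = 0.38667.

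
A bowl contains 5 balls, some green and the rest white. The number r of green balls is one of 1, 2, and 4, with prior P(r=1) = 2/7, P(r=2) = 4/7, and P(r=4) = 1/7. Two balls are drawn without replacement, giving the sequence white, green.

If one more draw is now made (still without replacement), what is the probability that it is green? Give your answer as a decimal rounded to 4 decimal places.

0.3333

Compute the likelihood of the observed sequence for each case: P(data | r = 1) = (4/5)(1/4) = 1/5; P(data | r = 2) = (3/5)(2/4) = 3/10; P(data | r = 4) = (1/5)(4/4) = 1/5.
Weighting by the prior gives 2/7 · 1/5 = 2/35, 4/7 · 3/10 = 6/35, 1/7 · 1/5 = 1/35; these sum to 9/35.
Normalising, the posterior is P(r = 1 | data) = 2/9, P(r = 2 | data) = 2/3, P(r = 4 | data) = 1/9.
The predictive probability is P(green next | data) = (0)(2/9) + (1/3)(2/3) + (1)(1/9) = 1/3.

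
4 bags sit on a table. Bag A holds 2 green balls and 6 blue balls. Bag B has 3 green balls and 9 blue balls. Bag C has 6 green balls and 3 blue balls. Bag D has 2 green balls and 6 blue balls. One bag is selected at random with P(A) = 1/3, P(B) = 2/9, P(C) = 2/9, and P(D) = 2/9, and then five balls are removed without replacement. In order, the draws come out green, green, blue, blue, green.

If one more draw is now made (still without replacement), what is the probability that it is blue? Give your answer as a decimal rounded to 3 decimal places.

0.315

Under each hypothesis, the probability of the observed sequence is: P(data | bag A) = (2/8)(1/7)(6/6)(5/5)(0/4) = 0; P(data | bag B) = (3/12)(2/11)(9/10)(8/9)(1/8) = 0.0045455; P(data | bag C) = (6/9)(5/8)(3/7)(2/6)(4/5) = 0.047619; P(data | bag D) = (2/8)(1/7)(6/6)(5/5)(0/4) = 0.
Multiplying each by its prior: 1/3 · 0 = 0, 2/9 · 0.0045455 = 0.0010101, 2/9 · 0.047619 = 0.010582, 2/9 · 0 = 0; summing to 0.011592.
Normalising, the posterior is P(bag A | data) = 0, P(bag B | data) = 0.087137, P(bag C | data) = 0.91286, P(bag D | data) = 0.
Averaging over the posterior, P(blue next | data) = (1)(0.087137) + (1/4)(0.91286) = 0.31535.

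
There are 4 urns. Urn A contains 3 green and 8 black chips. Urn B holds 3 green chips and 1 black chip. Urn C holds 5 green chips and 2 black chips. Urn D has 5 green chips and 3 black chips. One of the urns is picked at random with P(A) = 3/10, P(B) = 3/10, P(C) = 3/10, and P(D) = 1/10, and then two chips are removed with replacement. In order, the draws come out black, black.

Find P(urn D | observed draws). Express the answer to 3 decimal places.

Under each hypothesis, the probability of the observed sequence is: P(data | urn A) = (8/11)(8/11) = 0.52893; P(data | urn B) = (1/4)(1/4) = 0.0625; P(data | urn C) = (2/7)(2/7) = 0.081633; P(data | urn D) = (3/8)(3/8) = 0.14062.
Weighting by the prior gives 3/10 · 0.52893 = 0.15868, 3/10 · 0.0625 = 0.01875, 3/10 · 0.081633 = 0.02449, 1/10 · 0.14062 = 0.014063; with total 0.21598.
Therefore the posterior P(urn D | data) = (0.014063) / (0.21598) = 0.06511.

0.065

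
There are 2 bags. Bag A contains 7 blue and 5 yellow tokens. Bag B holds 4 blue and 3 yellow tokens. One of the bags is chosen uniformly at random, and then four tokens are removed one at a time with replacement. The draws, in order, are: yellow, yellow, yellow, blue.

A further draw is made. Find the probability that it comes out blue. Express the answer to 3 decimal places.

0.577

For each hypothesis, P(data | H) works out to: P(data | bag A) = (5/12)(5/12)(5/12)(7/12) = 0.042197; P(data | bag B) = (3/7)(3/7)(3/7)(4/7) = 0.044981.
The prior-weighted likelihoods are 1/2 · 0.042197 = 0.021099, 1/2 · 0.044981 = 0.022491; these sum to 0.043589.
Dividing through by the total gives posterior P(bag A | data) = 0.48403, P(bag B | data) = 0.51597.
Averaging over the posterior, P(blue next | data) = (7/12)(0.48403) + (4/7)(0.51597) = 0.57719.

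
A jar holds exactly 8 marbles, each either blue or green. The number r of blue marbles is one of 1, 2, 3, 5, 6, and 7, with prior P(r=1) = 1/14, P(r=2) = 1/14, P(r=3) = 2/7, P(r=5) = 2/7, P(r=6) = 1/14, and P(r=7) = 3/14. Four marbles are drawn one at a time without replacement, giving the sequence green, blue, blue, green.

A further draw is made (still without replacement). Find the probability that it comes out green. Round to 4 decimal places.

For each hypothesis, P(data | H) works out to: P(data | r = 1) = (7/8)(1/7)(0/6) = 0; P(data | r = 2) = (6/8)(2/7)(1/6)(5/5) = 1/28; P(data | r = 3) = (5/8)(3/7)(2/6)(4/5) = 1/14; P(data | r = 5) = (3/8)(5/7)(4/6)(2/5) = 1/14; P(data | r = 6) = (2/8)(6/7)(5/6)(1/5) = 1/28; P(data | r = 7) = (1/8)(7/7)(6/6)(0/5) = 0.
Weighting by the prior gives 1/14 · 0 = 0, 1/14 · 1/28 = 1/392, 2/7 · 1/14 = 1/49, 2/7 · 1/14 = 1/49, 1/14 · 1/28 = 1/392, 3/14 · 0 = 0; these sum to 9/196.
The posterior is then P(r = 1 | data) = 0, P(r = 2 | data) = 1/18, P(r = 3 | data) = 4/9, P(r = 5 | data) = 4/9, P(r = 6 | data) = 1/18, P(r = 7 | data) = 0.
The predictive probability is P(green next | data) = (1)(1/18) + (3/4)(4/9) + (1/4)(4/9) + (0)(1/18) = 1/2.

0.5000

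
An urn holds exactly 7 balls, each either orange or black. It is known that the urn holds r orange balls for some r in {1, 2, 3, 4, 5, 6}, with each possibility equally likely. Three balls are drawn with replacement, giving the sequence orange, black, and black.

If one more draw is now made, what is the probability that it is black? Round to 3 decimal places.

Compute the likelihood of the observed sequence for each case: P(data | r = 1) = (1/7)(6/7)(6/7) = 0.10496; P(data | r = 2) = (2/7)(5/7)(5/7) = 0.14577; P(data | r = 3) = (3/7)(4/7)(4/7) = 0.13994; P(data | r = 4) = (4/7)(3/7)(3/7) = 0.10496; P(data | r = 5) = (5/7)(2/7)(2/7) = 0.058309; P(data | r = 6) = (6/7)(1/7)(1/7) = 0.017493.
Weighting by the prior gives 1/6 · 0.10496 = 0.017493, 1/6 · 0.14577 = 0.024295, 1/6 · 0.13994 = 0.023324, 1/6 · 0.10496 = 0.017493, 1/6 · 0.058309 = 0.0097182, 1/6 · 0.017493 = 0.0029155; these sum to 0.095238.
The posterior is then P(r = 1 | data) = 0.18367, P(r = 2 | data) = 0.2551, P(r = 3 | data) = 0.2449, P(r = 4 | data) = 0.18367, P(r = 5 | data) = 0.10204, P(r = 6 | data) = 0.030612.
The predictive probability is P(black next | data) = (6/7)(0.18367) + (5/7)(0.2551) + (4/7)(0.2449) + (3/7)(0.18367) + (2/7)(0.10204) + (1/7)(0.030612) = 0.59184.

0.592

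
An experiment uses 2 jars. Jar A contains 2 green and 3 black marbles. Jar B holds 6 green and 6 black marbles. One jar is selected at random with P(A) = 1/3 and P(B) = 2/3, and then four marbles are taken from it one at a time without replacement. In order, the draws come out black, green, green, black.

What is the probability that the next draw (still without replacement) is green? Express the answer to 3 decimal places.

For each hypothesis, P(data | H) works out to: P(data | jar A) = (3/5)(2/4)(1/3)(2/2) = 1/10; P(data | jar B) = (6/12)(6/11)(5/10)(5/9) = 5/66.
Multiplying each by its prior: 1/3 · 1/10 = 1/30, 2/3 · 5/66 = 5/99; these sum to 83/990.
Dividing through by the total gives posterior P(jar A | data) = 33/83, P(jar B | data) = 50/83.
The predictive probability is P(green next | data) = (0)(33/83) + (1/2)(50/83) = 25/83.

0.301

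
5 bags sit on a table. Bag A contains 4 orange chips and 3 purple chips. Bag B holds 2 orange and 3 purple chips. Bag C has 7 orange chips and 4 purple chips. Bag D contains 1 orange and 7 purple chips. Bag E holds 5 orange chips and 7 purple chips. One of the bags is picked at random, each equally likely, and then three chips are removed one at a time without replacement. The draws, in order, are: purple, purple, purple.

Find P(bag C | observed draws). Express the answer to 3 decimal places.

0.026

The likelihood of the observed sequence under each hypothesis: P(data | bag A) = (3/7)(2/6)(1/5) = 0.028571; P(data | bag B) = (3/5)(2/4)(1/3) = 0.1; P(data | bag C) = (4/11)(3/10)(2/9) = 0.024242; P(data | bag D) = (7/8)(6/7)(5/6) = 0.625; P(data | bag E) = (7/12)(6/11)(5/10) = 0.15909.
The prior-weighted likelihoods are 1/5 · 0.028571 = 0.0057143, 1/5 · 0.1 = 0.02, 1/5 · 0.024242 = 0.0048485, 1/5 · 0.625 = 0.125, 1/5 · 0.15909 = 0.031818; with total 0.18738.
By Bayes' rule, P(bag C | data) = (0.0048485) / (0.18738) = 0.025875.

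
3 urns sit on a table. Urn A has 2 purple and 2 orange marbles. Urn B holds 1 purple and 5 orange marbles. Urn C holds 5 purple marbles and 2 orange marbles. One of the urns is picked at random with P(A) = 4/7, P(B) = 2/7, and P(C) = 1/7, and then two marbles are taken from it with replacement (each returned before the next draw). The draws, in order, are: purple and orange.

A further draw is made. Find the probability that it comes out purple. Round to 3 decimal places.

0.467

Under each hypothesis, the probability of the observed sequence is: P(data | urn A) = (2/4)(2/4) = 0.25; P(data | urn B) = (1/6)(5/6) = 0.13889; P(data | urn C) = (5/7)(2/7) = 0.20408.
Multiplying each by its prior: 4/7 · 0.25 = 0.14286, 2/7 · 0.13889 = 0.039683, 1/7 · 0.20408 = 0.029155; summing to 0.21169.
Normalising, the posterior is P(urn A | data) = 0.67483, P(urn B | data) = 0.18745, P(urn C | data) = 0.13772.
The predictive probability is P(purple next | data) = (1/2)(0.67483) + (1/6)(0.18745) + (5/7)(0.13772) = 0.46703.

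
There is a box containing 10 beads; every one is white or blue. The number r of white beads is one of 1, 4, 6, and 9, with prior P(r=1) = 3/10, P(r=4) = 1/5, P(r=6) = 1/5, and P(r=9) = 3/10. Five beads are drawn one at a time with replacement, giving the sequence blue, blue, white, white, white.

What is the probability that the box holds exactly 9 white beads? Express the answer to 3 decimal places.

0.157

The likelihood of the observed sequence under each hypothesis: P(data | r = 1) = (9/10)(9/10)(1/10)(1/10)(1/10) = 0.00081; P(data | r = 4) = (6/10)(6/10)(4/10)(4/10)(4/10) = 0.02304; P(data | r = 6) = (4/10)(4/10)(6/10)(6/10)(6/10) = 0.03456; P(data | r = 9) = (1/10)(1/10)(9/10)(9/10)(9/10) = 0.00729.
The prior-weighted likelihoods are 3/10 · 0.00081 = 0.000243, 1/5 · 0.02304 = 0.004608, 1/5 · 0.03456 = 0.006912, 3/10 · 0.00729 = 0.002187; these sum to 0.01395.
Hence P(r = 9 | data) = (0.002187) / (0.01395) = 0.15677.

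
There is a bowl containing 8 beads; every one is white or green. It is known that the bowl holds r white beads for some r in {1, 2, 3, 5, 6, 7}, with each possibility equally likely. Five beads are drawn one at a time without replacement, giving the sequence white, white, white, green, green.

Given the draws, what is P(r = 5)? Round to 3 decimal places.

0.500

Compute the likelihood of the observed sequence for each case: P(data | r = 1) = (1/8)(0/7) = 0; P(data | r = 2) = (2/8)(1/7)(0/6) = 0; P(data | r = 3) = (3/8)(2/7)(1/6)(5/5)(4/4) = 1/56; P(data | r = 5) = (5/8)(4/7)(3/6)(3/5)(2/4) = 3/56; P(data | r = 6) = (6/8)(5/7)(4/6)(2/5)(1/4) = 1/28; P(data | r = 7) = (7/8)(6/7)(5/6)(1/5)(0/4) = 0.
The prior-weighted likelihoods are 1/6 · 0 = 0, 1/6 · 0 = 0, 1/6 · 1/56 = 1/336, 1/6 · 3/56 = 1/112, 1/6 · 1/28 = 1/168, 1/6 · 0 = 0; with total 1/56.
Hence P(r = 5 | data) = (1/112) / (1/56) = 1/2.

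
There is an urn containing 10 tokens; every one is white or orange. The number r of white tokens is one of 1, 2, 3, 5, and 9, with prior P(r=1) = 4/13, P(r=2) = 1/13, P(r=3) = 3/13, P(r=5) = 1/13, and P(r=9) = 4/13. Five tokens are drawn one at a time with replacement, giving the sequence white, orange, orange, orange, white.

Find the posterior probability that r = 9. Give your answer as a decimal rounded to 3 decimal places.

0.018

Compute the likelihood of the observed sequence for each case: P(data | r = 1) = (1/10)(9/10)(9/10)(9/10)(1/10) = 0.00729; P(data | r = 2) = (2/10)(8/10)(8/10)(8/10)(2/10) = 0.02048; P(data | r = 3) = (3/10)(7/10)(7/10)(7/10)(3/10) = 0.03087; P(data | r = 5) = (5/10)(5/10)(5/10)(5/10)(5/10) = 0.03125; P(data | r = 9) = (9/10)(1/10)(1/10)(1/10)(9/10) = 0.00081.
Weighting by the prior gives 4/13 · 0.00729 = 0.0022431, 1/13 · 0.02048 = 0.0015754, 3/13 · 0.03087 = 0.0071238, 1/13 · 0.03125 = 0.0024038, 4/13 · 0.00081 = 0.00024923; summing to 0.013595.
So P(r = 9 | data) = (0.00024923) / (0.013595) = 0.018332.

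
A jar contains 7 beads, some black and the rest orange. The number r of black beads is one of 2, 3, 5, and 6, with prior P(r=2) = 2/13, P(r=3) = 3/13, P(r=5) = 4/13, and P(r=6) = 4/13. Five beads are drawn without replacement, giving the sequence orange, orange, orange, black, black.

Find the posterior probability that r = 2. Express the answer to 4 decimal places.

Compute the likelihood of the observed sequence for each case: P(data | r = 2) = (5/7)(4/6)(3/5)(2/4)(1/3) = 1/21; P(data | r = 3) = (4/7)(3/6)(2/5)(3/4)(2/3) = 2/35; P(data | r = 5) = (2/7)(1/6)(0/5) = 0; P(data | r = 6) = (1/7)(0/6) = 0.
The prior-weighted likelihoods are 2/13 · 1/21 = 2/273, 3/13 · 2/35 = 6/455, 4/13 · 0 = 0, 4/13 · 0 = 0; summing to 4/195.
By Bayes' rule, P(r = 2 | data) = (2/273) / (4/195) = 5/14.

0.3571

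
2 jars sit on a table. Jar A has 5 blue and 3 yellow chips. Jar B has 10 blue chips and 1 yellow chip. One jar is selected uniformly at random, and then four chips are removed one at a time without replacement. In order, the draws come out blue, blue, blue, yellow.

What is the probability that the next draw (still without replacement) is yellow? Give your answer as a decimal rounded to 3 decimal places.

Under each hypothesis, the probability of the observed sequence is: P(data | jar A) = (5/8)(4/7)(3/6)(3/5) = 3/28; P(data | jar B) = (10/11)(9/10)(8/9)(1/8) = 1/11.
Multiplying each by its prior: 1/2 · 3/28 = 3/56, 1/2 · 1/11 = 1/22; these sum to 61/616.
Normalising, the posterior is P(jar A | data) = 33/61, P(jar B | data) = 28/61.
So P(yellow next | data) = Σ P(yellow next | H) P(H | data) = (1/2)(33/61) + (0)(28/61) = 33/122.

0.270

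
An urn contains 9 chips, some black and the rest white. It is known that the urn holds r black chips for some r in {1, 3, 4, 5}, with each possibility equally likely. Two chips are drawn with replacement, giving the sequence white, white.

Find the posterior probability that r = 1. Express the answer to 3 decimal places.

0.454

The likelihood of the observed sequence under each hypothesis: P(data | r = 1) = (8/9)(8/9) = 64/81; P(data | r = 3) = (6/9)(6/9) = 4/9; P(data | r = 4) = (5/9)(5/9) = 25/81; P(data | r = 5) = (4/9)(4/9) = 16/81.
Multiplying each by its prior: 1/4 · 64/81 = 16/81, 1/4 · 4/9 = 1/9, 1/4 · 25/81 = 25/324, 1/4 · 16/81 = 4/81; summing to 47/108.
Hence P(r = 1 | data) = (16/81) / (47/108) = 64/141.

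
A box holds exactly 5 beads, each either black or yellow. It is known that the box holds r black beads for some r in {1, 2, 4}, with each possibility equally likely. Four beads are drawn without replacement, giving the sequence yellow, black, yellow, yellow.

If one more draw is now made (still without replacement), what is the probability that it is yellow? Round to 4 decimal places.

0.6667

Under each hypothesis, the probability of the observed sequence is: P(data | r = 1) = (4/5)(1/4)(3/3)(2/2) = 1/5; P(data | r = 2) = (3/5)(2/4)(2/3)(1/2) = 1/10; P(data | r = 4) = (1/5)(4/4)(0/3) = 0.
Weighting by the prior gives 1/3 · 1/5 = 1/15, 1/3 · 1/10 = 1/30, 1/3 · 0 = 0; these sum to 1/10.
Dividing through by the total gives posterior P(r = 1 | data) = 2/3, P(r = 2 | data) = 1/3, P(r = 4 | data) = 0.
The predictive probability is P(yellow next | data) = (1)(2/3) + (0)(1/3) = 2/3.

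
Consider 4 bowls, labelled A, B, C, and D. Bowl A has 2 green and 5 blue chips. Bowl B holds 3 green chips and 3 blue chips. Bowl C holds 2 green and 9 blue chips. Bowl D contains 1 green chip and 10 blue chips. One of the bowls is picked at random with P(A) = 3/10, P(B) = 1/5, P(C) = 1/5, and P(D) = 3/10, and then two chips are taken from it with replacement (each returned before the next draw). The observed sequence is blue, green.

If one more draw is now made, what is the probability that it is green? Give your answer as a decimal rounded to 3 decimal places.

Under each hypothesis, the probability of the observed sequence is: P(data | bowl A) = (5/7)(2/7) = 0.20408; P(data | bowl B) = (3/6)(3/6) = 0.25; P(data | bowl C) = (9/11)(2/11) = 0.14876; P(data | bowl D) = (10/11)(1/11) = 0.082645.
Multiplying each by its prior: 3/10 · 0.20408 = 0.061224, 1/5 · 0.25 = 0.05, 1/5 · 0.14876 = 0.029752, 3/10 · 0.082645 = 0.024793; summing to 0.16577.
Dividing through by the total gives posterior P(bowl A | data) = 0.36933, P(bowl B | data) = 0.30162, P(bowl C | data) = 0.17948, P(bowl D | data) = 0.14957.
The predictive probability is P(green next | data) = (2/7)(0.36933) + (1/2)(0.30162) + (2/11)(0.17948) + (1/11)(0.14957) = 0.30256.

0.303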